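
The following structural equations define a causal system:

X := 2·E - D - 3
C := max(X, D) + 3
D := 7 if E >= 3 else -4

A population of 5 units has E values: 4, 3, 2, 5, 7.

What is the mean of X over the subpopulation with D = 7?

-0.5

Conditioning on D=7 selects the 4 unit(s) with E ∈ {4, 3, 5, 7}. Their X values: -2, -4, 0, 4. Mean = -0.5.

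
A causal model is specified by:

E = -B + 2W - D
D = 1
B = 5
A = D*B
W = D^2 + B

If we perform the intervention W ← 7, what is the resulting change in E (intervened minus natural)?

do(W=7) replaces the equation W = D^2 + B with the constant W = 7.
E = -B + 2W - D  [with B=5, W=7, D=1]  = 8
Without intervention: W = D^2 + B  [with D=1, B=5]  = 6; E = -B + 2W - D  [with B=5, W=6, D=1]  = 6.
Change = 8 − 6 = 2.

2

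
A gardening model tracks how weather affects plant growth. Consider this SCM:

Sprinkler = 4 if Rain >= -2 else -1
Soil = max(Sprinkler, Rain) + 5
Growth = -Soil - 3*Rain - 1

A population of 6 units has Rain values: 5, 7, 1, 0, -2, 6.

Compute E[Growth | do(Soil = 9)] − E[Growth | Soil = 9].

-9.5

The intervention sets Soil=9 in all 6 units regardless of Rain. Recomputing Growth per unit gives -25, -31, -13, -10, -4, -28; average -18.5.
Conditioning on Soil=9 selects the 3 unit(s) with Rain ∈ {1, 0, -2}. Their Growth values: -13, -10, -4. Mean = -9.
Difference = -18.5 − (-9) = -9.5.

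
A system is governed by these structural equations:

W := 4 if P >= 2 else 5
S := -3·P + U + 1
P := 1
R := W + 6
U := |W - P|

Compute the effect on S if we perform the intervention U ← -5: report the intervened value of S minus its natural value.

-9

do(U=-5) replaces the equation U := |W - P| with the constant U = -5.
S = -3·P + U + 1  [with P=1, U=-5]  = -7
Without intervention: W = 4 if P >= 2 else 5  [with P=1]  = 5; U = |W - P|  [with W=5, P=1]  = 4; S = -3·P + U + 1  [with P=1, U=4]  = 2.
Change = -7 − 2 = -9.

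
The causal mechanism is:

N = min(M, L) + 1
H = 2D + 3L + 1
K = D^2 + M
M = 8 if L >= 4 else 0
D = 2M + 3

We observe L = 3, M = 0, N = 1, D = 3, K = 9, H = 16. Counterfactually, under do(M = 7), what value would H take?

Under do(M=7), the mechanism M = 8 if L >= 4 else 0 is discarded; M is fixed at 7.
D = 2M + 3  [with M=7]  = 17
H = 2D + 3L + 1  [with D=17, L=3]  = 44

44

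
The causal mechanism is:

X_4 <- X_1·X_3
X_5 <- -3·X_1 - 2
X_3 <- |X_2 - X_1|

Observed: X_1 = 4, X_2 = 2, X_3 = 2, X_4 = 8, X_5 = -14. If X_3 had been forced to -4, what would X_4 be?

-16

The intervention breaks the incoming arrows to X_3: X_3 <- |X_2 - X_1| no longer applies, and X_3 = -4.
X_4 = X_1·X_3  [with X_1=4, X_3=-4]  = -16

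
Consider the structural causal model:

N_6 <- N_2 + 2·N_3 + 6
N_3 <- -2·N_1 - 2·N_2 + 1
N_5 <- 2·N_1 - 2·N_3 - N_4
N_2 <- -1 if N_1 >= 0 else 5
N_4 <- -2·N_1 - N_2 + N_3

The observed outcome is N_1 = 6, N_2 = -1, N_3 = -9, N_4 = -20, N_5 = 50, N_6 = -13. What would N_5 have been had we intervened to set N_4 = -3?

Intervening sets N_4 = -3 and removes its equation (N_4 <- -2·N_1 - N_2 + N_3).
N_2 = -1 if N_1 >= 0 else 5  [with N_1=6]  = -1
N_3 = -2·N_1 - 2·N_2 + 1  [with N_1=6, N_2=-1]  = -9
N_5 = 2·N_1 - 2·N_3 - N_4  [with N_1=6, N_3=-9, N_4=-3]  = 33

33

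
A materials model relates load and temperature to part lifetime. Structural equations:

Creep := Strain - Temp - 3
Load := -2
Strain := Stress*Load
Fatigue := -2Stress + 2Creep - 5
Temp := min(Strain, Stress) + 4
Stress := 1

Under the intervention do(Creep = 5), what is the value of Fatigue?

The intervention breaks the incoming arrows to Creep: Creep := Strain - Temp - 3 no longer applies, and Creep = 5.
Fatigue = -2Stress + 2Creep - 5  [with Stress=1, Creep=5]  = 3

3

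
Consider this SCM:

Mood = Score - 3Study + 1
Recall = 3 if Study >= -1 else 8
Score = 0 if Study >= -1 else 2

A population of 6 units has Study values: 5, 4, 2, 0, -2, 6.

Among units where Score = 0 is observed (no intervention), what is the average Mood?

-9.2

E[Mood|Score=0] averages over only the 5 units with Score=0 (Study = 5, 4, 2, 0, 6): Mood = -14, -11, -5, 1, -17, mean -9.2.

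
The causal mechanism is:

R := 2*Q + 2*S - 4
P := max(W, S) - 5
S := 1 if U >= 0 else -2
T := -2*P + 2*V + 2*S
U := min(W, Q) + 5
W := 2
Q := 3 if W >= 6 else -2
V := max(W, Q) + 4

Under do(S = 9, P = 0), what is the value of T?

The joint intervention fixes S = 9, P = 0, removing each variable's own equation.
Q = 3 if W >= 6 else -2  [with W=2]  = -2
V = max(W, Q) + 4  [with W=2, Q=-2]  = 6
T = -2*P + 2*V + 2*S  [with P=0, V=6, S=9]  = 30

30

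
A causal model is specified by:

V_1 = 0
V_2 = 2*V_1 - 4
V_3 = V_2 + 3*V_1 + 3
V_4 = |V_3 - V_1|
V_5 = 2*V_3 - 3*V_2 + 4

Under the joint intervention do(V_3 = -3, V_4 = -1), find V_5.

Setting V_3 = -3, V_4 = -1 by intervention discards those variables' equations.
V_2 = 2*V_1 - 4  [with V_1=0]  = -4
V_5 = 2*V_3 - 3*V_2 + 4  [with V_3=-3, V_2=-4]  = 10

10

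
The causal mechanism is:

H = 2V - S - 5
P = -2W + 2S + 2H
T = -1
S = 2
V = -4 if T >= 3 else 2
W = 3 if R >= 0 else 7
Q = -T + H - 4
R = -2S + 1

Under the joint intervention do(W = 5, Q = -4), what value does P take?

Under do(W = 5, Q = -4), each intervened variable's structural equation is replaced by its fixed value.
V = -4 if T >= 3 else 2  [with T=-1]  = 2
H = 2V - S - 5  [with V=2, S=2]  = -3
P = -2W + 2S + 2H  [with W=5, S=2, H=-3]  = -12

-12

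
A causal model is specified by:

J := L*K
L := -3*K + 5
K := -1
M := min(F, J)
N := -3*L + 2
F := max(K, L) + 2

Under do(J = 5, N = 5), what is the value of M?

The joint intervention fixes J = 5, N = 5, removing each variable's own equation.
L = -3*K + 5  [with K=-1]  = 8
F = max(K, L) + 2  [with K=-1, L=8]  = 10
M = min(F, J)  [with F=10, J=5]  = 5

5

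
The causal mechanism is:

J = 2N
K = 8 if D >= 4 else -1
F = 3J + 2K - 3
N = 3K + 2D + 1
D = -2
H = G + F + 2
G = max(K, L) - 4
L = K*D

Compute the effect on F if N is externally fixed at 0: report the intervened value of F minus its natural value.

The intervention breaks the incoming arrows to N: N = 3K + 2D + 1 no longer applies, and N = 0.
K = 8 if D >= 4 else -1  [with D=-2]  = -1
J = 2N  [with N=0]  = 0
F = 3J + 2K - 3  [with J=0, K=-1]  = -5
Without intervention: K = 8 if D >= 4 else -1  [with D=-2]  = -1; N = 3K + 2D + 1  [with K=-1, D=-2]  = -6; J = 2N  [with N=-6]  = -12; F = 3J + 2K - 3  [with J=-12, K=-1]  = -41.
Change = -5 − (-41) = 36.

36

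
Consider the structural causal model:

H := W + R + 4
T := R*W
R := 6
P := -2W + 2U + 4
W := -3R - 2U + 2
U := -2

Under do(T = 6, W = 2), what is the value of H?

12

The joint intervention fixes T = 6, W = 2, removing each variable's own equation.
H = W + R + 4  [with W=2, R=6]  = 12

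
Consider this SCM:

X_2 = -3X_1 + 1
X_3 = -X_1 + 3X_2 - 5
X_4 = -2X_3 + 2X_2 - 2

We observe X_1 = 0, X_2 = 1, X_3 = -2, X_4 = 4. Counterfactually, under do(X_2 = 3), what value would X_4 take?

-4

Under do(X_2=3), the mechanism X_2 = -3X_1 + 1 is discarded; X_2 is fixed at 3.
X_3 = -X_1 + 3X_2 - 5  [with X_1=0, X_2=3]  = 4
X_4 = -2X_3 + 2X_2 - 2  [with X_3=4, X_2=3]  = -4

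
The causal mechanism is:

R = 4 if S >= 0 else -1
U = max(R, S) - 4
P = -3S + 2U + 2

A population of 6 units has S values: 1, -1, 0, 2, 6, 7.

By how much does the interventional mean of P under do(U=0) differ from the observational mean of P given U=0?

Every unit gets U=0 under the intervention. P values become -1, 5, 2, -4, -16, -19; E[P|do(U=0)] = -5.5.
Conditioning on U=0 selects the 3 unit(s) with S ∈ {1, 0, 2}. Their P values: -1, 2, -4. Mean = -1.
Difference = -5.5 − (-1) = -4.5.

-4.5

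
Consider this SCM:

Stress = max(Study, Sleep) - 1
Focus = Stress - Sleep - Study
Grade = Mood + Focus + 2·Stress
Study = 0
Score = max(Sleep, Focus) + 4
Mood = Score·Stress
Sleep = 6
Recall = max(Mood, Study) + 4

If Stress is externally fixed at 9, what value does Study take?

0

Under do(Stress=9), the mechanism Stress = max(Study, Sleep) - 1 is discarded; Stress is fixed at 9.
Study is not downstream of the intervention, so its value is determined by the original equations.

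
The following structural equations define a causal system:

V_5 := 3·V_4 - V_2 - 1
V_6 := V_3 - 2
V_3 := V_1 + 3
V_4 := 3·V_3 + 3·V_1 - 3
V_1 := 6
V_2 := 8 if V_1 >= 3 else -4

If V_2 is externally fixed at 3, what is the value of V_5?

122

do(V_2=3) replaces the equation V_2 := 8 if V_1 >= 3 else -4 with the constant V_2 = 3.
V_3 = V_1 + 3  [with V_1=6]  = 9
V_4 = 3·V_3 + 3·V_1 - 3  [with V_3=9, V_1=6]  = 42
V_5 = 3·V_4 - V_2 - 1  [with V_4=42, V_2=3]  = 122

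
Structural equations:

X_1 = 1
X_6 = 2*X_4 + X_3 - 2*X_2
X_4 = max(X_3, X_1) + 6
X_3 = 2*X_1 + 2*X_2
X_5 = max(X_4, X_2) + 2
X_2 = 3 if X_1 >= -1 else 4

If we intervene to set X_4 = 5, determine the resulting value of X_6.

12

Under do(X_4=5), the mechanism X_4 = max(X_3, X_1) + 6 is discarded; X_4 is fixed at 5.
X_2 = 3 if X_1 >= -1 else 4  [with X_1=1]  = 3
X_3 = 2*X_1 + 2*X_2  [with X_1=1, X_2=3]  = 8
X_6 = 2*X_4 + X_3 - 2*X_2  [with X_4=5, X_3=8, X_2=3]  = 12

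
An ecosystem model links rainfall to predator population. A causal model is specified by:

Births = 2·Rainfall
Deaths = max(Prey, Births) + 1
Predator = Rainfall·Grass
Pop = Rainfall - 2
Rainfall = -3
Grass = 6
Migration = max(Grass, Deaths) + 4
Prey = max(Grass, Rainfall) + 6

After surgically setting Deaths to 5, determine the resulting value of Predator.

do(Deaths=5) replaces the equation Deaths = max(Prey, Births) + 1 with the constant Deaths = 5.
No directed path runs from Deaths to Predator, so Predator keeps its natural value.
Predator = Rainfall·Grass  [with Rainfall=-3, Grass=6]  = -18

-18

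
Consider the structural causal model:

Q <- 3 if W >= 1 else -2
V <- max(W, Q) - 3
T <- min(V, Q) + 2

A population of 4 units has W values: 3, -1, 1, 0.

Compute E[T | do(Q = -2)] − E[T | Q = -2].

do(Q=-2) breaks Q's dependence on W. With Q=-2 fixed, T across the units is 0, -2, 0, -1, mean -0.75.
E[T|Q=-2] averages over only the 2 units with Q=-2 (W = -1, 0): T = -2, -1, mean -1.5.
Difference = -0.75 − (-1.5) = 0.75.

0.75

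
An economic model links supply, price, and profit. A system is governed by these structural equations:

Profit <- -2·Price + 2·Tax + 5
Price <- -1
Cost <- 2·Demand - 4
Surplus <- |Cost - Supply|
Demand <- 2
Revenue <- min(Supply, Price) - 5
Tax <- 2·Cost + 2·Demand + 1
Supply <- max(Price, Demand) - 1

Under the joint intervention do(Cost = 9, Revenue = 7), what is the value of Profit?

Under do(Cost = 9, Revenue = 7), each intervened variable's structural equation is replaced by its fixed value.
Tax = 2·Cost + 2·Demand + 1  [with Cost=9, Demand=2]  = 23
Profit = -2·Price + 2·Tax + 5  [with Price=-1, Tax=23]  = 53

53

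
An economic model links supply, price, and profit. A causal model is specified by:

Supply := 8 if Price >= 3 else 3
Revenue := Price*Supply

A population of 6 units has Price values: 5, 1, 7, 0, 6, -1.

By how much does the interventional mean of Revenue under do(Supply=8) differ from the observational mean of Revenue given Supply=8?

Under do(Supply=8), Supply's equation is replaced by Supply=8 for every unit. Per-unit Revenue: 40, 8, 56, 0, 48, -8. Mean = 24.
Conditioning on Supply=8 selects the 3 unit(s) with Price ∈ {5, 7, 6}. Their Revenue values: 40, 56, 48. Mean = 48.
Difference = 24 − 48 = -24.

-24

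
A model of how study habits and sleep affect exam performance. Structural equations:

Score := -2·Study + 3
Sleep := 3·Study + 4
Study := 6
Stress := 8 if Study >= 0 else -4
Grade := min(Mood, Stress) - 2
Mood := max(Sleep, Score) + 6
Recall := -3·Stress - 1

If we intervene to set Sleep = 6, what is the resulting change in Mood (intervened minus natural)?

do(Sleep=6) replaces the equation Sleep := 3·Study + 4 with the constant Sleep = 6.
Score = -2·Study + 3  [with Study=6]  = -9
Mood = max(Sleep, Score) + 6  [with Sleep=6, Score=-9]  = 12
Without intervention: Sleep = 3·Study + 4  [with Study=6]  = 22; Score = -2·Study + 3  [with Study=6]  = -9; Mood = max(Sleep, Score) + 6  [with Sleep=22, Score=-9]  = 28.
Change = 12 − 28 = -16.

-16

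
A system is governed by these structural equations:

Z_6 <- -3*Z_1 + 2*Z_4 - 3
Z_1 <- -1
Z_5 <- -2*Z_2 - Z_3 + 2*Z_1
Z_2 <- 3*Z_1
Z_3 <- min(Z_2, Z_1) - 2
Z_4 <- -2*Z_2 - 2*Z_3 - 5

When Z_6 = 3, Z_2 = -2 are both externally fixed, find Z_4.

Under do(Z_6 = 3, Z_2 = -2), each intervened variable's structural equation is replaced by its fixed value.
Z_3 = min(Z_2, Z_1) - 2  [with Z_2=-2, Z_1=-1]  = -4
Z_4 = -2*Z_2 - 2*Z_3 - 5  [with Z_2=-2, Z_3=-4]  = 7

7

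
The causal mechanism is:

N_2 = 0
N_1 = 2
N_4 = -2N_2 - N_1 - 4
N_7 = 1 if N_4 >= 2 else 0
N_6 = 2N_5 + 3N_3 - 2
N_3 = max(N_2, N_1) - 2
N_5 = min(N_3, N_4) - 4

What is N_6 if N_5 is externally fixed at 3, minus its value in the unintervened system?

26

The intervention breaks the incoming arrows to N_5: N_5 = min(N_3, N_4) - 4 no longer applies, and N_5 = 3.
N_3 = max(N_2, N_1) - 2  [with N_2=0, N_1=2]  = 0
N_6 = 2N_5 + 3N_3 - 2  [with N_5=3, N_3=0]  = 4
Without intervention: N_3 = max(N_2, N_1) - 2  [with N_2=0, N_1=2]  = 0; N_4 = -2N_2 - N_1 - 4  [with N_2=0, N_1=2]  = -6; N_5 = min(N_3, N_4) - 4  [with N_3=0, N_4=-6]  = -10; N_6 = 2N_5 + 3N_3 - 2  [with N_5=-10, N_3=0]  = -22.
Change = 4 − (-22) = 26.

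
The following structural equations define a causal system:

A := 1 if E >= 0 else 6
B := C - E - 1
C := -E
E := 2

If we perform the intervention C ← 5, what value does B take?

2

The intervention breaks the incoming arrows to C: C := -E no longer applies, and C = 5.
B = C - E - 1  [with C=5, E=2]  = 2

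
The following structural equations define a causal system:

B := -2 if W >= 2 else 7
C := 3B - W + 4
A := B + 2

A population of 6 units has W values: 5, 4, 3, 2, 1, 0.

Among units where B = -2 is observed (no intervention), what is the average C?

-5.5

Conditioning on B=-2 selects the 4 unit(s) with W ∈ {5, 4, 3, 2}. Their C values: -7, -6, -5, -4. Mean = -5.5.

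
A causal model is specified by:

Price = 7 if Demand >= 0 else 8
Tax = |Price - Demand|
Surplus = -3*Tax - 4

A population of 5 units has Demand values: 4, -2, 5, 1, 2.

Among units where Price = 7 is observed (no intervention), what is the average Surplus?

Conditioning on Price=7 selects the 4 unit(s) with Demand ∈ {4, 5, 1, 2}. Their Surplus values: -13, -10, -22, -19. Mean = -16.

-16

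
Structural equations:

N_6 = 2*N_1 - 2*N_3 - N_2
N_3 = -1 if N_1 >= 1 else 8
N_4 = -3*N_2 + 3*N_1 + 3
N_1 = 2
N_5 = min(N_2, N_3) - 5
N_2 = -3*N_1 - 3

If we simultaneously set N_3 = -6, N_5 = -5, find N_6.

25

Setting N_3 = -6, N_5 = -5 by intervention discards those variables' equations.
N_2 = -3*N_1 - 3  [with N_1=2]  = -9
N_6 = 2*N_1 - 2*N_3 - N_2  [with N_1=2, N_3=-6, N_2=-9]  = 25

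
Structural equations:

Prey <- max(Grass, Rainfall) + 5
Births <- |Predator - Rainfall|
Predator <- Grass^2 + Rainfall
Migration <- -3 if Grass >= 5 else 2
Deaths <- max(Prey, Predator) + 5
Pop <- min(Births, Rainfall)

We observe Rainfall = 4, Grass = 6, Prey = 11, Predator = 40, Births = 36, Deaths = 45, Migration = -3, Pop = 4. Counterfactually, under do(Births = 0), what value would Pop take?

0

do(Births=0) replaces the equation Births <- |Predator - Rainfall| with the constant Births = 0.
Pop = min(Births, Rainfall)  [with Births=0, Rainfall=4]  = 0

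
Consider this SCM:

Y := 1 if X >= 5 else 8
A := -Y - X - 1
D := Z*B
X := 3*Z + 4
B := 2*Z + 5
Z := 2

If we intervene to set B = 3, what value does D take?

do(B=3) replaces the equation B := 2*Z + 5 with the constant B = 3.
D = Z*B  [with Z=2, B=3]  = 6

6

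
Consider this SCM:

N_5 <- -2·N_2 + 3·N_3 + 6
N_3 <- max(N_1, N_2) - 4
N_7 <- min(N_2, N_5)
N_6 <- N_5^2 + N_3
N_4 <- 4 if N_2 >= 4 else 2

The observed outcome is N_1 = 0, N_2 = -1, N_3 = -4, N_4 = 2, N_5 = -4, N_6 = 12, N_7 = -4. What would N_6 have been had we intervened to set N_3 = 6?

682

The intervention breaks the incoming arrows to N_3: N_3 <- max(N_1, N_2) - 4 no longer applies, and N_3 = 6.
N_5 = -2·N_2 + 3·N_3 + 6  [with N_2=-1, N_3=6]  = 26
N_6 = N_5^2 + N_3  [with N_5=26, N_3=6]  = 682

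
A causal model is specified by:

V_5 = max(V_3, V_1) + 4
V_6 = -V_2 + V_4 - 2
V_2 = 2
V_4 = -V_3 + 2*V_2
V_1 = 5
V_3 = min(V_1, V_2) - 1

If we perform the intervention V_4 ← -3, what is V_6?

-7

Under do(V_4=-3), the mechanism V_4 = -V_3 + 2*V_2 is discarded; V_4 is fixed at -3.
V_6 = -V_2 + V_4 - 2  [with V_2=2, V_4=-3]  = -7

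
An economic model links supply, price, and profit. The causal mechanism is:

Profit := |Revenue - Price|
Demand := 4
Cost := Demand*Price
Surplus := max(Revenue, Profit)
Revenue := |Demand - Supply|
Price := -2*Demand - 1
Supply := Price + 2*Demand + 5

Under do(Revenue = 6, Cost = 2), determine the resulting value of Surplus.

Setting Revenue = 6, Cost = 2 by intervention discards those variables' equations.
Price = -2*Demand - 1  [with Demand=4]  = -9
Profit = |Revenue - Price|  [with Revenue=6, Price=-9]  = 15
Surplus = max(Revenue, Profit)  [with Revenue=6, Profit=15]  = 15

15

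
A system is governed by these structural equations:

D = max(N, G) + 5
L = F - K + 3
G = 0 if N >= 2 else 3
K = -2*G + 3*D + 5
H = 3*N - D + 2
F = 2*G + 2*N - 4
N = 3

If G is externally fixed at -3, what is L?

Under do(G=-3), the mechanism G = 0 if N >= 2 else 3 is discarded; G is fixed at -3.
F = 2*G + 2*N - 4  [with G=-3, N=3]  = -4
D = max(N, G) + 5  [with N=3, G=-3]  = 8
K = -2*G + 3*D + 5  [with G=-3, D=8]  = 35
L = F - K + 3  [with F=-4, K=35]  = -36

-36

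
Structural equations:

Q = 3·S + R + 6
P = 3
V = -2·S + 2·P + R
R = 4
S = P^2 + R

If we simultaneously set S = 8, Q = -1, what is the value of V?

Setting S = 8, Q = -1 by intervention discards those variables' equations.
V = -2·S + 2·P + R  [with S=8, P=3, R=4]  = -6

-6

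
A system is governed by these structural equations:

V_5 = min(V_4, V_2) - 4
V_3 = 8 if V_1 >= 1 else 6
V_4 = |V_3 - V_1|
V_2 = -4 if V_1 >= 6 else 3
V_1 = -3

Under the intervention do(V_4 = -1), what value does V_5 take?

Intervening sets V_4 = -1 and removes its equation (V_4 = |V_3 - V_1|).
V_2 = -4 if V_1 >= 6 else 3  [with V_1=-3]  = 3
V_5 = min(V_4, V_2) - 4  [with V_4=-1, V_2=3]  = -5

-5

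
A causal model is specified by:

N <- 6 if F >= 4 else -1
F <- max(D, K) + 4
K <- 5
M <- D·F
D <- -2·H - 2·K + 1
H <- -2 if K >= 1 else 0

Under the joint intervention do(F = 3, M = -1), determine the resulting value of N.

-1

The joint intervention fixes F = 3, M = -1, removing each variable's own equation.
N = 6 if F >= 4 else -1  [with F=3]  = -1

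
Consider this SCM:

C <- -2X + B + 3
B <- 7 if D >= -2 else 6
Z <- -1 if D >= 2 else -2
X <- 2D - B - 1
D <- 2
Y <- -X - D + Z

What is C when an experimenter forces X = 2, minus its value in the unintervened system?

do(X=2) replaces the equation X <- 2D - B - 1 with the constant X = 2.
B = 7 if D >= -2 else 6  [with D=2]  = 7
C = -2X + B + 3  [with X=2, B=7]  = 6
Without intervention: B = 7 if D >= -2 else 6  [with D=2]  = 7; X = 2D - B - 1  [with D=2, B=7]  = -4; C = -2X + B + 3  [with X=-4, B=7]  = 18.
Change = 6 − 18 = -12.

-12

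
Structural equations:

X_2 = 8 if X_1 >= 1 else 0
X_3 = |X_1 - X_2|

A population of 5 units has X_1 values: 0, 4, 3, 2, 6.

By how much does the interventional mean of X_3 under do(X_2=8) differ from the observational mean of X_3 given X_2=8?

0.75

do(X_2=8) breaks X_2's dependence on X_1. With X_2=8 fixed, X_3 across the units is 8, 4, 5, 6, 2, mean 5.
Conditioning on X_2=8 selects the 4 unit(s) with X_1 ∈ {4, 3, 2, 6}. Their X_3 values: 4, 5, 6, 2. Mean = 4.25.
Difference = 5 − 4.25 = 0.75.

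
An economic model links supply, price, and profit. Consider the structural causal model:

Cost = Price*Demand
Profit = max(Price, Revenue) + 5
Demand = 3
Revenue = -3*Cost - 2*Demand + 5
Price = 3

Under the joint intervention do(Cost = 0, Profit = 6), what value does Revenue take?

The joint intervention fixes Cost = 0, Profit = 6, removing each variable's own equation.
Revenue = -3*Cost - 2*Demand + 5  [with Cost=0, Demand=3]  = -1

-1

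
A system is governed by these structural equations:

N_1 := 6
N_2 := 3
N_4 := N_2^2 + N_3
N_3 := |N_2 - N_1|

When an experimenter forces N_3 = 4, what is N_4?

13

The intervention breaks the incoming arrows to N_3: N_3 := |N_2 - N_1| no longer applies, and N_3 = 4.
N_4 = N_2^2 + N_3  [with N_2=3, N_3=4]  = 13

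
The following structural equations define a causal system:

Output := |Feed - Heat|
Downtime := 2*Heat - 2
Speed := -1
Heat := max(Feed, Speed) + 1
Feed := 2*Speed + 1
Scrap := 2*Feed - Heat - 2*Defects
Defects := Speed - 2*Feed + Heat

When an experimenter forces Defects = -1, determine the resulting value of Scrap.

0

Intervening sets Defects = -1 and removes its equation (Defects := Speed - 2*Feed + Heat).
Feed = 2*Speed + 1  [with Speed=-1]  = -1
Heat = max(Feed, Speed) + 1  [with Feed=-1, Speed=-1]  = 0
Scrap = 2*Feed - Heat - 2*Defects  [with Feed=-1, Heat=0, Defects=-1]  = 0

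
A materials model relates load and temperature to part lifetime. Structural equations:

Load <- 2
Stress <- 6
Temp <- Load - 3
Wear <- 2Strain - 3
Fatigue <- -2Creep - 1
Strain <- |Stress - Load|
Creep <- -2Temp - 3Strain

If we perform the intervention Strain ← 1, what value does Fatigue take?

The intervention breaks the incoming arrows to Strain: Strain <- |Stress - Load| no longer applies, and Strain = 1.
Temp = Load - 3  [with Load=2]  = -1
Creep = -2Temp - 3Strain  [with Temp=-1, Strain=1]  = -1
Fatigue = -2Creep - 1  [with Creep=-1]  = 1

1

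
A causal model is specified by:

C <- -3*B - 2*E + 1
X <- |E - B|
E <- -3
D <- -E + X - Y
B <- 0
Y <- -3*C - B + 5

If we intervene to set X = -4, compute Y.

-16

do(X=-4) replaces the equation X <- |E - B| with the constant X = -4.
Y is not downstream of the intervention, so its value is determined by the original equations.
C = -3*B - 2*E + 1  [with B=0, E=-3]  = 7
Y = -3*C - B + 5  [with C=7, B=0]  = -16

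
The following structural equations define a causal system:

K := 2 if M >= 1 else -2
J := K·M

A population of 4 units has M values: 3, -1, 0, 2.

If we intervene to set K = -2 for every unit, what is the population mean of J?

The intervention sets K=-2 in all 4 units regardless of M. Recomputing J per unit gives -6, 2, 0, -4; average -2.

-2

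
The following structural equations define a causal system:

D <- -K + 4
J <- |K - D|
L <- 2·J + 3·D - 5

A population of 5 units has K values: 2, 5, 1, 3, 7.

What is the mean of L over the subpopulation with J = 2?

5

Conditioning on J=2 selects the 2 unit(s) with K ∈ {1, 3}. Their L values: 8, 2. Mean = 5.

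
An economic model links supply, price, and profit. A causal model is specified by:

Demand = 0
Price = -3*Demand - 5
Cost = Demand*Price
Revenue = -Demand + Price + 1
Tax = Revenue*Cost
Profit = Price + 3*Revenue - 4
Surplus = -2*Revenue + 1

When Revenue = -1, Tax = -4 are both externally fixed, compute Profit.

-12

The joint intervention fixes Revenue = -1, Tax = -4, removing each variable's own equation.
Price = -3*Demand - 5  [with Demand=0]  = -5
Profit = Price + 3*Revenue - 4  [with Price=-5, Revenue=-1]  = -12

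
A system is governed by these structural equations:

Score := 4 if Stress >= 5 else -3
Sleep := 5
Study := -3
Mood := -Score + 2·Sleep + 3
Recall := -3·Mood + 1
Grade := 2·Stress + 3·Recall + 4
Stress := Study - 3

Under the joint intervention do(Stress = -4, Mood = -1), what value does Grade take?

8

Under do(Stress = -4, Mood = -1), each intervened variable's structural equation is replaced by its fixed value.
Recall = -3·Mood + 1  [with Mood=-1]  = 4
Grade = 2·Stress + 3·Recall + 4  [with Stress=-4, Recall=4]  = 8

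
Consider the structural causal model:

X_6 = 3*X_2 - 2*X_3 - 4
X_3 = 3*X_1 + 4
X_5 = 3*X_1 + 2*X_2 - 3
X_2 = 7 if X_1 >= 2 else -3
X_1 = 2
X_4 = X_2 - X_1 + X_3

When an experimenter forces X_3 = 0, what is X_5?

do(X_3=0) replaces the equation X_3 = 3*X_1 + 4 with the constant X_3 = 0.
X_5 is not downstream of the intervention, so its value is determined by the original equations.
X_2 = 7 if X_1 >= 2 else -3  [with X_1=2]  = 7
X_5 = 3*X_1 + 2*X_2 - 3  [with X_1=2, X_2=7]  = 17

17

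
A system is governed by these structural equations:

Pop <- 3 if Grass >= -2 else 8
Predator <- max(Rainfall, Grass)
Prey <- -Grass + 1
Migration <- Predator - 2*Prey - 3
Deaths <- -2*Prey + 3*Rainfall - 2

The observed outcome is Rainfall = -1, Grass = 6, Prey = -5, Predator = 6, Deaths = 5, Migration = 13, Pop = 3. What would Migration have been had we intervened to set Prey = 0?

3

The intervention breaks the incoming arrows to Prey: Prey <- -Grass + 1 no longer applies, and Prey = 0.
Predator = max(Rainfall, Grass)  [with Rainfall=-1, Grass=6]  = 6
Migration = Predator - 2*Prey - 3  [with Predator=6, Prey=0]  = 3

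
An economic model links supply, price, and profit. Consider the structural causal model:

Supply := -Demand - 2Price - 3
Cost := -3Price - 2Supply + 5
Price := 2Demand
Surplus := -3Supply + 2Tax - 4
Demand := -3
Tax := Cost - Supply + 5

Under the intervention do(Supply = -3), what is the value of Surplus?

The intervention breaks the incoming arrows to Supply: Supply := -Demand - 2Price - 3 no longer applies, and Supply = -3.
Price = 2Demand  [with Demand=-3]  = -6
Cost = -3Price - 2Supply + 5  [with Price=-6, Supply=-3]  = 29
Tax = Cost - Supply + 5  [with Cost=29, Supply=-3]  = 37
Surplus = -3Supply + 2Tax - 4  [with Supply=-3, Tax=37]  = 79

79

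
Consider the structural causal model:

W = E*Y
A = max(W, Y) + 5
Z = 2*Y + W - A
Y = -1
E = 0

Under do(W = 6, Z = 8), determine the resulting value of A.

The joint intervention fixes W = 6, Z = 8, removing each variable's own equation.
A = max(W, Y) + 5  [with W=6, Y=-1]  = 11

11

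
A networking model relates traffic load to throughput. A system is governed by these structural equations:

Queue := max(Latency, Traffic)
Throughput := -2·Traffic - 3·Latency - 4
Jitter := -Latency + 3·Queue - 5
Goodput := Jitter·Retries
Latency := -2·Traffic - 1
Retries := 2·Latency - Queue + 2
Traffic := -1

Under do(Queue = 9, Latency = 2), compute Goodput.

-60

The joint intervention fixes Queue = 9, Latency = 2, removing each variable's own equation.
Retries = 2·Latency - Queue + 2  [with Latency=2, Queue=9]  = -3
Jitter = -Latency + 3·Queue - 5  [with Latency=2, Queue=9]  = 20
Goodput = Jitter·Retries  [with Jitter=20, Retries=-3]  = -60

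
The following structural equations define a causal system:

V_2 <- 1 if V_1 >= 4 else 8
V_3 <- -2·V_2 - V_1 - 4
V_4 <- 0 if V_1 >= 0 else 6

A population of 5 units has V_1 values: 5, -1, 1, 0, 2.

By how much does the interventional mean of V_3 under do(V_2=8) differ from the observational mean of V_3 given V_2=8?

Every unit gets V_2=8 under the intervention. V_3 values become -25, -19, -21, -20, -22; E[V_3|do(V_2=8)] = -21.4.
Conditioning on V_2=8 selects the 4 unit(s) with V_1 ∈ {-1, 1, 0, 2}. Their V_3 values: -19, -21, -20, -22. Mean = -20.5.
Difference = -21.4 − (-20.5) = -0.9.

-0.9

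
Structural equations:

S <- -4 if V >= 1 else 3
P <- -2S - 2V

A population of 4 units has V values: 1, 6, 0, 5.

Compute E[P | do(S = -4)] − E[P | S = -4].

Under do(S=-4), S's equation is replaced by S=-4 for every unit. Per-unit P: 6, -4, 8, -2. Mean = 2.
Conditioning on S=-4 selects the 3 unit(s) with V ∈ {1, 6, 5}. Their P values: 6, -4, -2. Mean = 0.
Difference = 2 − 0 = 2.

2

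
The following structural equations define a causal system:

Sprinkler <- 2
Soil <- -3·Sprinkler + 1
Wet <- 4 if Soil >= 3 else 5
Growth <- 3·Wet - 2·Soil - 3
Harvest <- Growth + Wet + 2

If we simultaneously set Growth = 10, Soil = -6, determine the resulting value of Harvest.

17

The joint intervention fixes Growth = 10, Soil = -6, removing each variable's own equation.
Wet = 4 if Soil >= 3 else 5  [with Soil=-6]  = 5
Harvest = Growth + Wet + 2  [with Growth=10, Wet=5]  = 17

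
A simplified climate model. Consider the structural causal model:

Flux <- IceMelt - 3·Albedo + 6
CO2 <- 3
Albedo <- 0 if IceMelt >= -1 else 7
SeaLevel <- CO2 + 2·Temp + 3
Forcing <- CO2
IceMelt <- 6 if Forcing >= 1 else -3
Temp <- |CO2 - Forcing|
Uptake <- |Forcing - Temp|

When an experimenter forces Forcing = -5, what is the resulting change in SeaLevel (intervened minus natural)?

16

Under do(Forcing=-5), the mechanism Forcing <- CO2 is discarded; Forcing is fixed at -5.
Temp = |CO2 - Forcing|  [with CO2=3, Forcing=-5]  = 8
SeaLevel = CO2 + 2·Temp + 3  [with CO2=3, Temp=8]  = 22
Without intervention: Forcing = CO2  [with CO2=3]  = 3; Temp = |CO2 - Forcing|  [with CO2=3, Forcing=3]  = 0; SeaLevel = CO2 + 2·Temp + 3  [with CO2=3, Temp=0]  = 6.
Change = 22 − 6 = 16.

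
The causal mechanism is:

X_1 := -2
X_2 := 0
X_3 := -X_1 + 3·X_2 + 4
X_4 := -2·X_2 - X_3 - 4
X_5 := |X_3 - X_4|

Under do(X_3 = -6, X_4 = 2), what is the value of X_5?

Setting X_3 = -6, X_4 = 2 by intervention discards those variables' equations.
X_5 = |X_3 - X_4|  [with X_3=-6, X_4=2]  = 8

8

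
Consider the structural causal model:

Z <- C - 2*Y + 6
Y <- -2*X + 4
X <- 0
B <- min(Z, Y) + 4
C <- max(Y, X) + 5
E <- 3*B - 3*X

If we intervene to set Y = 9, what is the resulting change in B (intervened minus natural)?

do(Y=9) replaces the equation Y <- -2*X + 4 with the constant Y = 9.
C = max(Y, X) + 5  [with Y=9, X=0]  = 14
Z = C - 2*Y + 6  [with C=14, Y=9]  = 2
B = min(Z, Y) + 4  [with Z=2, Y=9]  = 6
Without intervention: Y = -2*X + 4  [with X=0]  = 4; C = max(Y, X) + 5  [with Y=4, X=0]  = 9; Z = C - 2*Y + 6  [with C=9, Y=4]  = 7; B = min(Z, Y) + 4  [with Z=7, Y=4]  = 8.
Change = 6 − 8 = -2.

-2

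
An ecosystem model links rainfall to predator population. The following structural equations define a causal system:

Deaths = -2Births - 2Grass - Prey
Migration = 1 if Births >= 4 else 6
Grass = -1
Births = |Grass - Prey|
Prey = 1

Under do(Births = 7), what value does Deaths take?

-13

The intervention breaks the incoming arrows to Births: Births = |Grass - Prey| no longer applies, and Births = 7.
Deaths = -2Births - 2Grass - Prey  [with Births=7, Grass=-1, Prey=1]  = -13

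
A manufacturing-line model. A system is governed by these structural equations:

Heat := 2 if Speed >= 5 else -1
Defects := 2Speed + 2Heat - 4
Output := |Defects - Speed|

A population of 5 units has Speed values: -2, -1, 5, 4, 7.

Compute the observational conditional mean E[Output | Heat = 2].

E[Output|Heat=2] averages over only the 2 units with Heat=2 (Speed = 5, 7): Output = 5, 7, mean 6.

6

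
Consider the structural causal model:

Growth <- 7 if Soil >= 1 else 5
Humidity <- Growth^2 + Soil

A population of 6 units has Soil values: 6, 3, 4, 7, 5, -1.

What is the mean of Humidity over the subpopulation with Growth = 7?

54

Conditioning on Growth=7 selects the 5 unit(s) with Soil ∈ {6, 3, 4, 7, 5}. Their Humidity values: 55, 52, 53, 56, 54. Mean = 54.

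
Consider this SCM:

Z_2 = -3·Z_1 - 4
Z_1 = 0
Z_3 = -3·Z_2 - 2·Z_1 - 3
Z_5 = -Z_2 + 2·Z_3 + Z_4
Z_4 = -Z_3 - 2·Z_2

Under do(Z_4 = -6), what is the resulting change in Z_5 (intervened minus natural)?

-5

Intervening sets Z_4 = -6 and removes its equation (Z_4 = -Z_3 - 2·Z_2).
Z_2 = -3·Z_1 - 4  [with Z_1=0]  = -4
Z_3 = -3·Z_2 - 2·Z_1 - 3  [with Z_2=-4, Z_1=0]  = 9
Z_5 = -Z_2 + 2·Z_3 + Z_4  [with Z_2=-4, Z_3=9, Z_4=-6]  = 16
Without intervention: Z_2 = -3·Z_1 - 4  [with Z_1=0]  = -4; Z_3 = -3·Z_2 - 2·Z_1 - 3  [with Z_2=-4, Z_1=0]  = 9; Z_4 = -Z_3 - 2·Z_2  [with Z_3=9, Z_2=-4]  = -1; Z_5 = -Z_2 + 2·Z_3 + Z_4  [with Z_2=-4, Z_3=9, Z_4=-1]  = 21.
Change = 16 − 21 = -5.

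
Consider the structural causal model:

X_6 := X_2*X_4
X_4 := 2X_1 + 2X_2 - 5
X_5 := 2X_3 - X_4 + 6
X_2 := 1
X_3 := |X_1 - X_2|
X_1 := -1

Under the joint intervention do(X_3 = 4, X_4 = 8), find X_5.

6

Setting X_3 = 4, X_4 = 8 by intervention discards those variables' equations.
X_5 = 2X_3 - X_4 + 6  [with X_3=4, X_4=8]  = 6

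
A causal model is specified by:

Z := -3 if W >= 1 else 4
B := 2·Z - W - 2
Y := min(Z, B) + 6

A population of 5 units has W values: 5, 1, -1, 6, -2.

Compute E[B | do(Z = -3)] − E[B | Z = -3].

Every unit gets Z=-3 under the intervention. B values become -13, -9, -7, -14, -6; E[B|do(Z=-3)] = -9.8.
Conditioning on Z=-3 selects the 3 unit(s) with W ∈ {5, 1, 6}. Their B values: -13, -9, -14. Mean = -12.
Difference = -9.8 − (-12) = 2.2.

2.2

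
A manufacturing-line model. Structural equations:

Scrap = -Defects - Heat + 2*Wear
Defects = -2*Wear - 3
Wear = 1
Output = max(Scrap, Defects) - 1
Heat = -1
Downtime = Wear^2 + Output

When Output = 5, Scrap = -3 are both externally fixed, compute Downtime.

6

Setting Output = 5, Scrap = -3 by intervention discards those variables' equations.
Downtime = Wear^2 + Output  [with Wear=1, Output=5]  = 6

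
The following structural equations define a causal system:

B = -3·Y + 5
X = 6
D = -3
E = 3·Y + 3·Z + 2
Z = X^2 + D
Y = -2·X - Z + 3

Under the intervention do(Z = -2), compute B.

The intervention breaks the incoming arrows to Z: Z = X^2 + D no longer applies, and Z = -2.
Y = -2·X - Z + 3  [with X=6, Z=-2]  = -7
B = -3·Y + 5  [with Y=-7]  = 26

26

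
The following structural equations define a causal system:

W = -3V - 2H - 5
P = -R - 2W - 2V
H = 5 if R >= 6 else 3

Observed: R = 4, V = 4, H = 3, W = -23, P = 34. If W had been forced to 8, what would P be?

-28

Intervening sets W = 8 and removes its equation (W = -3V - 2H - 5).
P = -R - 2W - 2V  [with R=4, W=8, V=4]  = -28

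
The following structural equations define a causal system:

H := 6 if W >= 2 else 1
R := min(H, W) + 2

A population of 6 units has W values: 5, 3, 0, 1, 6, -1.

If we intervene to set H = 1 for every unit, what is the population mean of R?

2.5

Every unit gets H=1 under the intervention. R values become 3, 3, 2, 3, 3, 1; E[R|do(H=1)] = 2.5.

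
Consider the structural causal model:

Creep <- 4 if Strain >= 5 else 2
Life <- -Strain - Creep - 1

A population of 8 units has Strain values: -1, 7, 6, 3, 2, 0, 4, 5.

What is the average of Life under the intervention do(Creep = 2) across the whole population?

The intervention sets Creep=2 in all 8 units regardless of Strain. Recomputing Life per unit gives -2, -10, -9, -6, -5, -3, -7, -8; average -6.25.

-6.25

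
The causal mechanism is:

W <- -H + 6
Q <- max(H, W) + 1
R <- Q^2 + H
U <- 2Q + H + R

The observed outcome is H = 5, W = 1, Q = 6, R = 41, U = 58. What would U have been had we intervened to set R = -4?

Intervening sets R = -4 and removes its equation (R <- Q^2 + H).
W = -H + 6  [with H=5]  = 1
Q = max(H, W) + 1  [with H=5, W=1]  = 6
U = 2Q + H + R  [with Q=6, H=5, R=-4]  = 13

13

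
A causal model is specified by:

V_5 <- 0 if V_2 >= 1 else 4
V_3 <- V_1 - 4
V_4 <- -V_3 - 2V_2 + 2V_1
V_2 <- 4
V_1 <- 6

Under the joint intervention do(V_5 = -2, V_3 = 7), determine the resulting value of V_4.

-3

Under do(V_5 = -2, V_3 = 7), each intervened variable's structural equation is replaced by its fixed value.
V_4 = -V_3 - 2V_2 + 2V_1  [with V_3=7, V_2=4, V_1=6]  = -3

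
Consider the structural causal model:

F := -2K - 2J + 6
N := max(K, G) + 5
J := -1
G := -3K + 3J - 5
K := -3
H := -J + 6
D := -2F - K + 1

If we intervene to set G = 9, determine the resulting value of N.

The intervention breaks the incoming arrows to G: G := -3K + 3J - 5 no longer applies, and G = 9.
N = max(K, G) + 5  [with K=-3, G=9]  = 14

14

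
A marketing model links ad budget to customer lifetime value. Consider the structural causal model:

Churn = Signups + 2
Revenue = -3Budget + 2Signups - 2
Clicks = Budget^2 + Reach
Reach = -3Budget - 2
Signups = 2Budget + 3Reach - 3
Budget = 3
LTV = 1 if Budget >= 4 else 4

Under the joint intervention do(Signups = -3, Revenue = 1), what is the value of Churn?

-1

Setting Signups = -3, Revenue = 1 by intervention discards those variables' equations.
Churn = Signups + 2  [with Signups=-3]  = -1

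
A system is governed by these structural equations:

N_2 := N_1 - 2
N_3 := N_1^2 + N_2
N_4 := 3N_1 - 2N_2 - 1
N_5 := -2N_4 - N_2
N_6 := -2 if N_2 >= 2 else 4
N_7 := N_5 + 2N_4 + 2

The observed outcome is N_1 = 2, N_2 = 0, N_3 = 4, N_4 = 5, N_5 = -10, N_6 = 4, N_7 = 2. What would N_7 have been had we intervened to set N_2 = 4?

Under do(N_2=4), the mechanism N_2 := N_1 - 2 is discarded; N_2 is fixed at 4.
N_4 = 3N_1 - 2N_2 - 1  [with N_1=2, N_2=4]  = -3
N_5 = -2N_4 - N_2  [with N_4=-3, N_2=4]  = 2
N_7 = N_5 + 2N_4 + 2  [with N_5=2, N_4=-3]  = -2

-2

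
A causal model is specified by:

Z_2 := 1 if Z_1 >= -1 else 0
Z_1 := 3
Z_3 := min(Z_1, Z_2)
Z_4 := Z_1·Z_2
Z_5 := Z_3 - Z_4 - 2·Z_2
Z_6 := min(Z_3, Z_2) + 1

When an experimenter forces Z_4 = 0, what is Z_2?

The intervention breaks the incoming arrows to Z_4: Z_4 := Z_1·Z_2 no longer applies, and Z_4 = 0.
Since Z_2 is not a descendant of the intervened variable, it is unaffected.
Z_2 = 1 if Z_1 >= -1 else 0  [with Z_1=3]  = 1

1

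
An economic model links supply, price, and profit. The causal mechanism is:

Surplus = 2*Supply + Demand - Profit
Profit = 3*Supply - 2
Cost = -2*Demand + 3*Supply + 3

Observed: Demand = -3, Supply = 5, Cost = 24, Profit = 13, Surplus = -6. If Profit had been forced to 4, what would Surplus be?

Intervening sets Profit = 4 and removes its equation (Profit = 3*Supply - 2).
Surplus = 2*Supply + Demand - Profit  [with Supply=5, Demand=-3, Profit=4]  = 3

3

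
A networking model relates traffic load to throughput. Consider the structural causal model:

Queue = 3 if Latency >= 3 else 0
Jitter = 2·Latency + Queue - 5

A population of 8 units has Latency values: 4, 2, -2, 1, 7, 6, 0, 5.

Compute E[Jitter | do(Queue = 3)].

3.75

Under do(Queue=3), Queue's equation is replaced by Queue=3 for every unit. Per-unit Jitter: 6, 2, -6, 0, 12, 10, -2, 8. Mean = 3.75.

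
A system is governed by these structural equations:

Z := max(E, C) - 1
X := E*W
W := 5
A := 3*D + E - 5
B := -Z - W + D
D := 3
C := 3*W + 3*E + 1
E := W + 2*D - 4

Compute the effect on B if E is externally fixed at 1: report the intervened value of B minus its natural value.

18

The intervention breaks the incoming arrows to E: E := W + 2*D - 4 no longer applies, and E = 1.
C = 3*W + 3*E + 1  [with W=5, E=1]  = 19
Z = max(E, C) - 1  [with E=1, C=19]  = 18
B = -Z - W + D  [with Z=18, W=5, D=3]  = -20
Without intervention: E = W + 2*D - 4  [with W=5, D=3]  = 7; C = 3*W + 3*E + 1  [with W=5, E=7]  = 37; Z = max(E, C) - 1  [with E=7, C=37]  = 36; B = -Z - W + D  [with Z=36, W=5, D=3]  = -38.
Change = -20 − (-38) = 18.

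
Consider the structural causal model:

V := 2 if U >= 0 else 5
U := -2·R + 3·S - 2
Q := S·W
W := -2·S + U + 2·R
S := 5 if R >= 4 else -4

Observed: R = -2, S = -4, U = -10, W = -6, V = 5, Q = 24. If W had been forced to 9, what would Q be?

-36

Under do(W=9), the mechanism W := -2·S + U + 2·R is discarded; W is fixed at 9.
S = 5 if R >= 4 else -4  [with R=-2]  = -4
Q = S·W  [with S=-4, W=9]  = -36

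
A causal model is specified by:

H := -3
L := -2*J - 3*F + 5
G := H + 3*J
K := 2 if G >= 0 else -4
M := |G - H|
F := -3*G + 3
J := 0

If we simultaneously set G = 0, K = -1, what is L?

Under do(G = 0, K = -1), each intervened variable's structural equation is replaced by its fixed value.
F = -3*G + 3  [with G=0]  = 3
L = -2*J - 3*F + 5  [with J=0, F=3]  = -4

-4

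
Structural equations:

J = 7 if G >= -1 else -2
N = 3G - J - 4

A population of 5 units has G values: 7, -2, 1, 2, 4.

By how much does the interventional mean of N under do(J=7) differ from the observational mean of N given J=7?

do(J=7) breaks J's dependence on G. With J=7 fixed, N across the units is 10, -17, -8, -5, 1, mean -3.8.
E[N|J=7] averages over only the 4 units with J=7 (G = 7, 1, 2, 4): N = 10, -8, -5, 1, mean -0.5.
Difference = -3.8 − (-0.5) = -3.3.

-3.3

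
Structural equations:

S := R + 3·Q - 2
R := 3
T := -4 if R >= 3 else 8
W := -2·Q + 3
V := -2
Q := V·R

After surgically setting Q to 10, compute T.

-4

The intervention breaks the incoming arrows to Q: Q := V·R no longer applies, and Q = 10.
No directed path runs from Q to T, so T keeps its natural value.
T = -4 if R >= 3 else 8  [with R=3]  = -4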